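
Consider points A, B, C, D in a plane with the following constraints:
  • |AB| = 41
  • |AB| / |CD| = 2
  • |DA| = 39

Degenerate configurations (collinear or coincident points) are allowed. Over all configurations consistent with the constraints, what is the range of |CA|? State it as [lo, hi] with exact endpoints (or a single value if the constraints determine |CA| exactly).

|AB| ∈ {41}
|AD| ∈ {39}
|CD| ∈ {41/2}
|BD| ∈ [2, 80]
|AC| ∈ [37/2, 119/2]
|BC| ∈ [0, 201/2]

|CA| ∈ [37/2, 119/2]  (≈ [18.5000, 59.5000])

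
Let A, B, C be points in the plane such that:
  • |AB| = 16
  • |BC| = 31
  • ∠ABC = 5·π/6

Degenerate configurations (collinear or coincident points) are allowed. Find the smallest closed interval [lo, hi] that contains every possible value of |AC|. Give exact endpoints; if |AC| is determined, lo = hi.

|AC| = √(496·√(3) + 1217)  (≈ 45.5642)

|AB| ∈ {16}
|BC| ∈ {31}
|AC| ∈ {√(496·√(3) + 1217)}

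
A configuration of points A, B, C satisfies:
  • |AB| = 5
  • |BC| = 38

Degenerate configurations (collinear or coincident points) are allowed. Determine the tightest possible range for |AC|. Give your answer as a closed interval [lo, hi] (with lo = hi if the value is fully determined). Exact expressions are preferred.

|AB| ∈ {5}
|BC| ∈ {38}
|AC| ∈ [33, 43]

|AC| ∈ [33, 43]  (≈ [33.0000, 43.0000])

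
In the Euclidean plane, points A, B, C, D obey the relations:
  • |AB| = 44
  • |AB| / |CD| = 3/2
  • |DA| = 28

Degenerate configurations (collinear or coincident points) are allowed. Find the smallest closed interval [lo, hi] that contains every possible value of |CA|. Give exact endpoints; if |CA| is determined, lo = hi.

|CA| ∈ [4/3, 172/3]  (≈ [1.3333, 57.3333])

|AB| ∈ {44}
|AD| ∈ {28}
|CD| ∈ {88/3}
|BD| ∈ [16, 72]
|AC| ∈ [4/3, 172/3]
|BC| ∈ [0, 304/3]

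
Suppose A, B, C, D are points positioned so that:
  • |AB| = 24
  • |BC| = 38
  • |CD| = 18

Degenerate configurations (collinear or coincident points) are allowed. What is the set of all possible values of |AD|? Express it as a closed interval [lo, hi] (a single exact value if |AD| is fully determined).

|AD| ∈ [0, 80]  (≈ [0.0000, 80.0000])

|AB| ∈ {24}
|BC| ∈ {38}
|CD| ∈ {18}
|AC| ∈ [14, 62]
|BD| ∈ [20, 56]
|AD| ∈ [0, 80]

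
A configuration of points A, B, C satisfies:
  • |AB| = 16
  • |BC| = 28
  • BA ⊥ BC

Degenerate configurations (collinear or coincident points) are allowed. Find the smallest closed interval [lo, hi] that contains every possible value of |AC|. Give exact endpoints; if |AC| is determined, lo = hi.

|AC| = 4·√(65)  (≈ 32.2490)

|AB| ∈ {16}
|BC| ∈ {28}
|AC| ∈ {4·√(65)}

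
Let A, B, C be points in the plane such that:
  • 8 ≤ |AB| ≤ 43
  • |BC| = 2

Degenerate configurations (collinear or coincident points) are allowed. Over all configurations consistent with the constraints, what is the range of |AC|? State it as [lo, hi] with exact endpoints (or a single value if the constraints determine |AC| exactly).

|AB| ∈ [8, 43]
|BC| ∈ {2}
|AC| ∈ [6, 45]

|AC| ∈ [6, 45]  (≈ [6.0000, 45.0000])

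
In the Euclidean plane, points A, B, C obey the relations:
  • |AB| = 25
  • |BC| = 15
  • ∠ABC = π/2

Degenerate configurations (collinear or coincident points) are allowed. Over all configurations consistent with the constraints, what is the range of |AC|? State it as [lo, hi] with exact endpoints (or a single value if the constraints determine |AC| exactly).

|AB| ∈ {25}
|BC| ∈ {15}
|AC| ∈ {5·√(34)}

|AC| = 5·√(34)  (≈ 29.1548)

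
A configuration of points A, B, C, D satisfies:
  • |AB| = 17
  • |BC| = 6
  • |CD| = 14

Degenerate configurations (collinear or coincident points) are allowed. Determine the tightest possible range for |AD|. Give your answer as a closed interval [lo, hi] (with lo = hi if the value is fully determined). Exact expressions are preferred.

|AD| ∈ [0, 37]  (≈ [0.0000, 37.0000])

|AB| ∈ {17}
|BC| ∈ {6}
|CD| ∈ {14}
|AC| ∈ [11, 23]
|BD| ∈ [8, 20]
|AD| ∈ [0, 37]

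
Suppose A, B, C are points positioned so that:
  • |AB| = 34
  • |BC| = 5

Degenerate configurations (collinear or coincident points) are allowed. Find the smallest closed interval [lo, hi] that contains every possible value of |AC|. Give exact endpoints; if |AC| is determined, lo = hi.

|AC| ∈ [29, 39]  (≈ [29.0000, 39.0000])

|AB| ∈ {34}
|BC| ∈ {5}
|AC| ∈ [29, 39]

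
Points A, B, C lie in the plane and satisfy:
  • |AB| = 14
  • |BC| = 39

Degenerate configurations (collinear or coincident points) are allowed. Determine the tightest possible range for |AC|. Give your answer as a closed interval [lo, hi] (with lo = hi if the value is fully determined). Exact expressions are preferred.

|AB| ∈ {14}
|BC| ∈ {39}
|AC| ∈ [25, 53]

|AC| ∈ [25, 53]  (≈ [25.0000, 53.0000])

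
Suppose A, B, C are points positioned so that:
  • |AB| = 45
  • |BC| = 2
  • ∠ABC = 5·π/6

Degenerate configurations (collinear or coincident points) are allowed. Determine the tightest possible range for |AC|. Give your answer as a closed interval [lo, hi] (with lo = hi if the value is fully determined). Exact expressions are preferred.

|AC| = √(90·√(3) + 2029)  (≈ 46.7427)

|AB| ∈ {45}
|BC| ∈ {2}
|AC| ∈ {√(90·√(3) + 2029)}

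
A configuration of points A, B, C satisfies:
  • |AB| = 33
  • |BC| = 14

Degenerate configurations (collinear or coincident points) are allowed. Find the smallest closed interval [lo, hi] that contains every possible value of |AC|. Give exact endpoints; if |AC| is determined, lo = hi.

|AC| ∈ [19, 47]  (≈ [19.0000, 47.0000])

|AB| ∈ {33}
|BC| ∈ {14}
|AC| ∈ [19, 47]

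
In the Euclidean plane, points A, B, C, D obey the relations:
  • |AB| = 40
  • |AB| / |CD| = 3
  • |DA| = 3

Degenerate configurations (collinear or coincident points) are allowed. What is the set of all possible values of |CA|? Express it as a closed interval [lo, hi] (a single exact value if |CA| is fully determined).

|AB| ∈ {40}
|AD| ∈ {3}
|CD| ∈ {40/3}
|BD| ∈ [37, 43]
|AC| ∈ [31/3, 49/3]
|BC| ∈ [71/3, 169/3]

|CA| ∈ [31/3, 49/3]  (≈ [10.3333, 16.3333])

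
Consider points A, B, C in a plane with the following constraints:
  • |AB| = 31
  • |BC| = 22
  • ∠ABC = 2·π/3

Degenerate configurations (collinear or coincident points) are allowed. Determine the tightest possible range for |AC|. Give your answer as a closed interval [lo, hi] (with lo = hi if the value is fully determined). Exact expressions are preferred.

|AC| = √(2127)  (≈ 46.1194)

|AB| ∈ {31}
|BC| ∈ {22}
|AC| ∈ {√(2127)}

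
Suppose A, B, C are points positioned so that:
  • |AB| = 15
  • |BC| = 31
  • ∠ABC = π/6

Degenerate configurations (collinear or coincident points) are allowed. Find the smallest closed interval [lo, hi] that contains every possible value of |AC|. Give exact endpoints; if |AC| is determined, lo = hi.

|AC| = √(1186 - 465·√(3))  (≈ 19.5089)

|AB| ∈ {15}
|BC| ∈ {31}
|AC| ∈ {√(1186 - 465·√(3))}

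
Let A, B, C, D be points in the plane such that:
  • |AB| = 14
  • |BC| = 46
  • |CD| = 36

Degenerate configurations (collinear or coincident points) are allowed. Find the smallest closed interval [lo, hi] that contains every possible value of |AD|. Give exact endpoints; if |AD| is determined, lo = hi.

|AB| ∈ {14}
|BC| ∈ {46}
|CD| ∈ {36}
|AC| ∈ [32, 60]
|BD| ∈ [10, 82]
|AD| ∈ [0, 96]

|AD| ∈ [0, 96]  (≈ [0.0000, 96.0000])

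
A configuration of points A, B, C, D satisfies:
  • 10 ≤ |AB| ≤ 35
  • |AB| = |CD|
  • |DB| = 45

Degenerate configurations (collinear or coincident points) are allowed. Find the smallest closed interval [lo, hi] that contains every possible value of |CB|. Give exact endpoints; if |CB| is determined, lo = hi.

|CB| ∈ [10, 80]  (≈ [10.0000, 80.0000])

|AB| ∈ [10, 35]
|BD| ∈ {45}
|CD| ∈ [10, 35]
|AD| ∈ [10, 80]
|BC| ∈ [10, 80]
|AC| ∈ [0, 115]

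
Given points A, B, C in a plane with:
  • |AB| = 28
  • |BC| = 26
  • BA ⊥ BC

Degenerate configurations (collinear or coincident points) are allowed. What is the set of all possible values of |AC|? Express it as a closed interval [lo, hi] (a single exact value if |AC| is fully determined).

|AB| ∈ {28}
|BC| ∈ {26}
|AC| ∈ {2·√(365)}

|AC| = 2·√(365)  (≈ 38.2099)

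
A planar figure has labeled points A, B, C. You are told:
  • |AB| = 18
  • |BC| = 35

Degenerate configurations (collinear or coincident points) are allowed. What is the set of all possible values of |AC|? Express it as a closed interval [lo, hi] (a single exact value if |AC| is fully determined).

|AB| ∈ {18}
|BC| ∈ {35}
|AC| ∈ [17, 53]

|AC| ∈ [17, 53]  (≈ [17.0000, 53.0000])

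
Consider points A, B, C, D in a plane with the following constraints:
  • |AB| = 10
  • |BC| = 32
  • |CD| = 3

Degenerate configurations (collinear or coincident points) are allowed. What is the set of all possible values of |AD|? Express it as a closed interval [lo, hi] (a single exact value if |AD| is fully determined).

|AD| ∈ [19, 45]  (≈ [19.0000, 45.0000])

|AB| ∈ {10}
|BC| ∈ {32}
|CD| ∈ {3}
|AC| ∈ [22, 42]
|BD| ∈ [29, 35]
|AD| ∈ [19, 45]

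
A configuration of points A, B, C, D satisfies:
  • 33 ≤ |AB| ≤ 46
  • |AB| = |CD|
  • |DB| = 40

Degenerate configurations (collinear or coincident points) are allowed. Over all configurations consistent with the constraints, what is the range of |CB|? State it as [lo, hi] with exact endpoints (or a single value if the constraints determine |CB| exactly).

|CB| ∈ [0, 86]  (≈ [0.0000, 86.0000])

|AB| ∈ [33, 46]
|BD| ∈ {40}
|CD| ∈ [33, 46]
|AD| ∈ [0, 86]
|BC| ∈ [0, 86]
|AC| ∈ [0, 132]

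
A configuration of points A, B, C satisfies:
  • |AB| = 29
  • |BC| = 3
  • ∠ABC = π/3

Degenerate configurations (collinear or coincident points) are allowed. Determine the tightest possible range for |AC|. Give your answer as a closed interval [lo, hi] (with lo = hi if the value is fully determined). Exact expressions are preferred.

|AC| = √(763)  (≈ 27.6225)

|AB| ∈ {29}
|BC| ∈ {3}
|AC| ∈ {√(763)}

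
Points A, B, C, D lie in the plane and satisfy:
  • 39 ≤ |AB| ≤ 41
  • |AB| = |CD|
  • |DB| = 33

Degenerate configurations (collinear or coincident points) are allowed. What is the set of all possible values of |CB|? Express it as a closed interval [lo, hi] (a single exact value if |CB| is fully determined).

|AB| ∈ [39, 41]
|BD| ∈ {33}
|CD| ∈ [39, 41]
|AD| ∈ [6, 74]
|BC| ∈ [6, 74]
|AC| ∈ [0, 115]

|CB| ∈ [6, 74]  (≈ [6.0000, 74.0000])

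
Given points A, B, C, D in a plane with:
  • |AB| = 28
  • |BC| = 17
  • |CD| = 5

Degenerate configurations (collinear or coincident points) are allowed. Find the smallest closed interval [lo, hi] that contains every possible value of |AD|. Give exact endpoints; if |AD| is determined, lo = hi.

|AB| ∈ {28}
|BC| ∈ {17}
|CD| ∈ {5}
|AC| ∈ [11, 45]
|BD| ∈ [12, 22]
|AD| ∈ [6, 50]

|AD| ∈ [6, 50]  (≈ [6.0000, 50.0000])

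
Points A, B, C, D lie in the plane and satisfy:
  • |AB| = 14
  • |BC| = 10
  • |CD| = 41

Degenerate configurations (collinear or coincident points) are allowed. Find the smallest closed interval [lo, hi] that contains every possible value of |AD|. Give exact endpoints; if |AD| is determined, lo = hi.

|AD| ∈ [17, 65]  (≈ [17.0000, 65.0000])

|AB| ∈ {14}
|BC| ∈ {10}
|CD| ∈ {41}
|AC| ∈ [4, 24]
|BD| ∈ [31, 51]
|AD| ∈ [17, 65]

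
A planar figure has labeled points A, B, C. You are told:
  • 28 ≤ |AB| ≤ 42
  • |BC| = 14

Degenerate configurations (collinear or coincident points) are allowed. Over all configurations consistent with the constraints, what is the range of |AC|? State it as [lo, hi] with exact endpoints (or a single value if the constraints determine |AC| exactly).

|AC| ∈ [14, 56]  (≈ [14.0000, 56.0000])

|AB| ∈ [28, 42]
|BC| ∈ {14}
|AC| ∈ [14, 56]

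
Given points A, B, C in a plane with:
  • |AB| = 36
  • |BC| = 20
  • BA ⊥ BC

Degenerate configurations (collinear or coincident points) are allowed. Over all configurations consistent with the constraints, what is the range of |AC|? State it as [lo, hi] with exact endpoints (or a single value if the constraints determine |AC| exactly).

|AC| = 4·√(106)  (≈ 41.1825)

|AB| ∈ {36}
|BC| ∈ {20}
|AC| ∈ {4·√(106)}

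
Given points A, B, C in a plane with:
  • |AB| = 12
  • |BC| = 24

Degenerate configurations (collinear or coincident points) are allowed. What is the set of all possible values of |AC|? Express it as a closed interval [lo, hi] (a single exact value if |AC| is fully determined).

|AC| ∈ [12, 36]  (≈ [12.0000, 36.0000])

|AB| ∈ {12}
|BC| ∈ {24}
|AC| ∈ [12, 36]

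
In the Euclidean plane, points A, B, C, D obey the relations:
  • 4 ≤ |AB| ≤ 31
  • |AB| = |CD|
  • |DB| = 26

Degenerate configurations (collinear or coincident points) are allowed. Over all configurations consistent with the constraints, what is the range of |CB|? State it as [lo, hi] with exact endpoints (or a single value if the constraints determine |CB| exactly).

|CB| ∈ [0, 57]  (≈ [0.0000, 57.0000])

|AB| ∈ [4, 31]
|BD| ∈ {26}
|CD| ∈ [4, 31]
|AD| ∈ [0, 57]
|BC| ∈ [0, 57]
|AC| ∈ [0, 88]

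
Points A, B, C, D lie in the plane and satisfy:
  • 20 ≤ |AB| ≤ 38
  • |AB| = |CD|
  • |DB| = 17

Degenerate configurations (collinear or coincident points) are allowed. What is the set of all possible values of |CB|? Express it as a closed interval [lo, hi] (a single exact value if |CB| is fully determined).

|CB| ∈ [3, 55]  (≈ [3.0000, 55.0000])

|AB| ∈ [20, 38]
|BD| ∈ {17}
|CD| ∈ [20, 38]
|AD| ∈ [3, 55]
|BC| ∈ [3, 55]
|AC| ∈ [0, 93]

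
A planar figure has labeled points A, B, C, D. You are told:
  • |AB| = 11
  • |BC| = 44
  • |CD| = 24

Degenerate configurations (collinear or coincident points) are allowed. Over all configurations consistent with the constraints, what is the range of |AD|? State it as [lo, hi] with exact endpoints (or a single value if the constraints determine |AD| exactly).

|AB| ∈ {11}
|BC| ∈ {44}
|CD| ∈ {24}
|AC| ∈ [33, 55]
|BD| ∈ [20, 68]
|AD| ∈ [9, 79]

|AD| ∈ [9, 79]  (≈ [9.0000, 79.0000])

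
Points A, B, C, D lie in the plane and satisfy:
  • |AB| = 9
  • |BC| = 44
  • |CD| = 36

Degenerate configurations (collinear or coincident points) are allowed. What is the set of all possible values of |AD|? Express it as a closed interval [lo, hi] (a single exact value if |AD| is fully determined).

|AD| ∈ [0, 89]  (≈ [0.0000, 89.0000])

|AB| ∈ {9}
|BC| ∈ {44}
|CD| ∈ {36}
|AC| ∈ [35, 53]
|BD| ∈ [8, 80]
|AD| ∈ [0, 89]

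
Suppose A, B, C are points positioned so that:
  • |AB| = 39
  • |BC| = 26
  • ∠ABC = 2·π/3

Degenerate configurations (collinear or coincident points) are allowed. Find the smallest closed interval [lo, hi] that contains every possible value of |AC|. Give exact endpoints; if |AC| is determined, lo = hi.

|AC| = 13·√(19)  (≈ 56.6657)

|AB| ∈ {39}
|BC| ∈ {26}
|AC| ∈ {13·√(19)}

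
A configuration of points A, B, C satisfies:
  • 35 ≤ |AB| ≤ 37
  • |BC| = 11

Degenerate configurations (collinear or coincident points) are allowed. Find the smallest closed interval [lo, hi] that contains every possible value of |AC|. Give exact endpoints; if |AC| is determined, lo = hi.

|AC| ∈ [24, 48]  (≈ [24.0000, 48.0000])

|AB| ∈ [35, 37]
|BC| ∈ {11}
|AC| ∈ [24, 48]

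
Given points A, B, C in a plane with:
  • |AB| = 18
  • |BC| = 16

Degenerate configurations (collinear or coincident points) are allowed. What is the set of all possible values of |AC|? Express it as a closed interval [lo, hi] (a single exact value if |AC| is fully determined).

|AC| ∈ [2, 34]  (≈ [2.0000, 34.0000])

|AB| ∈ {18}
|BC| ∈ {16}
|AC| ∈ [2, 34]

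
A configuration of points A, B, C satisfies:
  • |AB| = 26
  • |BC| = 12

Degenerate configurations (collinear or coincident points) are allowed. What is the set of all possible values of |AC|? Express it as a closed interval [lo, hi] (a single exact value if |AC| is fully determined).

|AC| ∈ [14, 38]  (≈ [14.0000, 38.0000])

|AB| ∈ {26}
|BC| ∈ {12}
|AC| ∈ [14, 38]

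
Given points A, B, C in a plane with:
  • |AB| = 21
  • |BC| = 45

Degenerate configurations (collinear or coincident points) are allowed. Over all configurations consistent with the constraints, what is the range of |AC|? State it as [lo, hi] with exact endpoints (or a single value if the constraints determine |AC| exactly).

|AC| ∈ [24, 66]  (≈ [24.0000, 66.0000])

|AB| ∈ {21}
|BC| ∈ {45}
|AC| ∈ [24, 66]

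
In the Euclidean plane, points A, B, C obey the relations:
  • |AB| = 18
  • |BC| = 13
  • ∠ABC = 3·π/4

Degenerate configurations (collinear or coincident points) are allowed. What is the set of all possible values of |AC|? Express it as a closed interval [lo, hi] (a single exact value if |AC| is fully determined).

|AC| = √(234·√(2) + 493)  (≈ 28.7041)

|AB| ∈ {18}
|BC| ∈ {13}
|AC| ∈ {√(234·√(2) + 493)}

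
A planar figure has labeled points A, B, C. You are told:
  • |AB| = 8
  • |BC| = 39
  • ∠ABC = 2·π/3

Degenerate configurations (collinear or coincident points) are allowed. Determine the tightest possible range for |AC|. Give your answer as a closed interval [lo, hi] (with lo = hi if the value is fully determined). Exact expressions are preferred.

|AC| = √(1897)  (≈ 43.5546)

|AB| ∈ {8}
|BC| ∈ {39}
|AC| ∈ {√(1897)}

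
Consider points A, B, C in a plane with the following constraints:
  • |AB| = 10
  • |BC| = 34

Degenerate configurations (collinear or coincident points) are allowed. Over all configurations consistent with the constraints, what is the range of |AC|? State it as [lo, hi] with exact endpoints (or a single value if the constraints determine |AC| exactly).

|AC| ∈ [24, 44]  (≈ [24.0000, 44.0000])

|AB| ∈ {10}
|BC| ∈ {34}
|AC| ∈ [24, 44]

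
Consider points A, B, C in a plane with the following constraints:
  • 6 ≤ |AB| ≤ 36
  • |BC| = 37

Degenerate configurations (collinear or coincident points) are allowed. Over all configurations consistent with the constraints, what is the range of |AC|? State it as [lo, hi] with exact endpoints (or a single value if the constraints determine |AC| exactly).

|AC| ∈ [1, 73]  (≈ [1.0000, 73.0000])

|AB| ∈ [6, 36]
|BC| ∈ {37}
|AC| ∈ [1, 73]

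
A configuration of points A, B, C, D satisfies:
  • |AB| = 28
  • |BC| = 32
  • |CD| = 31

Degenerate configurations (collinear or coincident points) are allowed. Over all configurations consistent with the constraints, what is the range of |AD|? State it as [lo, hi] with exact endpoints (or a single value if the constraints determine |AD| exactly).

|AB| ∈ {28}
|BC| ∈ {32}
|CD| ∈ {31}
|AC| ∈ [4, 60]
|BD| ∈ [1, 63]
|AD| ∈ [0, 91]

|AD| ∈ [0, 91]  (≈ [0.0000, 91.0000])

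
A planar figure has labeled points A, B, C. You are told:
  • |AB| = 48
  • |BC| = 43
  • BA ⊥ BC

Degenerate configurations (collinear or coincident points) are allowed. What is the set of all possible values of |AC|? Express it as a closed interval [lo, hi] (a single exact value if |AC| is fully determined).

|AB| ∈ {48}
|BC| ∈ {43}
|AC| ∈ {√(4153)}

|AC| = √(4153)  (≈ 64.4438)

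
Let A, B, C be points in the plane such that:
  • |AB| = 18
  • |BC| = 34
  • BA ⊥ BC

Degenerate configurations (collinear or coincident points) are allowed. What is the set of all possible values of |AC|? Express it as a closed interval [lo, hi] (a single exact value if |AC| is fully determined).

|AB| ∈ {18}
|BC| ∈ {34}
|AC| ∈ {2·√(370)}

|AC| = 2·√(370)  (≈ 38.4708)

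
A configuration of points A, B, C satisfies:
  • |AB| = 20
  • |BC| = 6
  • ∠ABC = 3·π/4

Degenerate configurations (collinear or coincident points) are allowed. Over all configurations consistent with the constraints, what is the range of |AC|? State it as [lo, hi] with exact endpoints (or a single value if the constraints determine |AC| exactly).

|AB| ∈ {20}
|BC| ∈ {6}
|AC| ∈ {2·√(30·√(2) + 109)}

|AC| = 2·√(30·√(2) + 109)  (≈ 24.6111)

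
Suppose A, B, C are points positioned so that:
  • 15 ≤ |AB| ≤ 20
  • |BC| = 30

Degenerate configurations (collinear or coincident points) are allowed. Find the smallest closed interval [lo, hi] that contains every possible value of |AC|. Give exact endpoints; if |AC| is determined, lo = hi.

|AC| ∈ [10, 50]  (≈ [10.0000, 50.0000])

|AB| ∈ [15, 20]
|BC| ∈ {30}
|AC| ∈ [10, 50]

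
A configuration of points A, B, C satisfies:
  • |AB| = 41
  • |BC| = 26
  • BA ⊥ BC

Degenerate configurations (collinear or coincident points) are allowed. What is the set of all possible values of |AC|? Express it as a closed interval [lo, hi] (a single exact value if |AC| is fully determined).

|AC| = √(2357)  (≈ 48.5489)

|AB| ∈ {41}
|BC| ∈ {26}
|AC| ∈ {√(2357)}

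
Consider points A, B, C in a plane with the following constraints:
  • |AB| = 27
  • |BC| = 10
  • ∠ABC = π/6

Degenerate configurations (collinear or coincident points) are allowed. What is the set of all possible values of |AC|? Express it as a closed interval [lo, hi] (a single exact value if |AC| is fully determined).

|AC| = √(829 - 270·√(3))  (≈ 19.0091)

|AB| ∈ {27}
|BC| ∈ {10}
|AC| ∈ {√(829 - 270·√(3))}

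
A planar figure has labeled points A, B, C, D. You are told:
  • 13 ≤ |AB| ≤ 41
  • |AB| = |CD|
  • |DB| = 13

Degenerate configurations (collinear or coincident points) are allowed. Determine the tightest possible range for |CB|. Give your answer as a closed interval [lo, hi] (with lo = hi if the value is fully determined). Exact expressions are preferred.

|AB| ∈ [13, 41]
|BD| ∈ {13}
|CD| ∈ [13, 41]
|AD| ∈ [0, 54]
|BC| ∈ [0, 54]
|AC| ∈ [0, 95]

|CB| ∈ [0, 54]  (≈ [0.0000, 54.0000])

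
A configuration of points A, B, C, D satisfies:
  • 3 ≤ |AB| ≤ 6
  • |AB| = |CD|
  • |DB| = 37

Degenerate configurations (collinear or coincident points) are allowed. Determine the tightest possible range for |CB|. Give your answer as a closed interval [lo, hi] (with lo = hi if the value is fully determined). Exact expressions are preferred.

|AB| ∈ [3, 6]
|BD| ∈ {37}
|CD| ∈ [3, 6]
|AD| ∈ [31, 43]
|BC| ∈ [31, 43]
|AC| ∈ [25, 49]

|CB| ∈ [31, 43]  (≈ [31.0000, 43.0000])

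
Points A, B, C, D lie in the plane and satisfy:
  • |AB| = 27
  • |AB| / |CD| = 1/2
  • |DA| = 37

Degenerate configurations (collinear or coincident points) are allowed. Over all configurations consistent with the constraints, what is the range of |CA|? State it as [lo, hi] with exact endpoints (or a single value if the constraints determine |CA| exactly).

|AB| ∈ {27}
|AD| ∈ {37}
|CD| ∈ {54}
|BD| ∈ [10, 64]
|AC| ∈ [17, 91]
|BC| ∈ [0, 118]

|CA| ∈ [17, 91]  (≈ [17.0000, 91.0000])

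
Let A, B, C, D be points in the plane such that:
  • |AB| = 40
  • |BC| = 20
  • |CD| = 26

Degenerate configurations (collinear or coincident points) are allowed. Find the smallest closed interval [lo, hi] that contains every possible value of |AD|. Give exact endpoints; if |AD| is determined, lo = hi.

|AB| ∈ {40}
|BC| ∈ {20}
|CD| ∈ {26}
|AC| ∈ [20, 60]
|BD| ∈ [6, 46]
|AD| ∈ [0, 86]

|AD| ∈ [0, 86]  (≈ [0.0000, 86.0000])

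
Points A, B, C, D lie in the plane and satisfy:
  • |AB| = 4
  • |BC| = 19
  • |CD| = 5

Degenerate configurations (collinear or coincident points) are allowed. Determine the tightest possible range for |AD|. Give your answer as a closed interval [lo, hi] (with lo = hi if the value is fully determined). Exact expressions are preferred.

|AB| ∈ {4}
|BC| ∈ {19}
|CD| ∈ {5}
|AC| ∈ [15, 23]
|BD| ∈ [14, 24]
|AD| ∈ [10, 28]

|AD| ∈ [10, 28]  (≈ [10.0000, 28.0000])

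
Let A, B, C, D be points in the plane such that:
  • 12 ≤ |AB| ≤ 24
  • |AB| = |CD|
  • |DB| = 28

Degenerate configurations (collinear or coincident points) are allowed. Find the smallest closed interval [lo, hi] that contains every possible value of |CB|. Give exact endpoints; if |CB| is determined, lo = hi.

|CB| ∈ [4, 52]  (≈ [4.0000, 52.0000])

|AB| ∈ [12, 24]
|BD| ∈ {28}
|CD| ∈ [12, 24]
|AD| ∈ [4, 52]
|BC| ∈ [4, 52]
|AC| ∈ [0, 76]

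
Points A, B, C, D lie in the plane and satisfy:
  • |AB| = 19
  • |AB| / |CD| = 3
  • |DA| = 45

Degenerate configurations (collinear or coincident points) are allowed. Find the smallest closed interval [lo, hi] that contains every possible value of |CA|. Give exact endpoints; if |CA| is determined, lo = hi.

|CA| ∈ [116/3, 154/3]  (≈ [38.6667, 51.3333])

|AB| ∈ {19}
|AD| ∈ {45}
|CD| ∈ {19/3}
|BD| ∈ [26, 64]
|AC| ∈ [116/3, 154/3]
|BC| ∈ [59/3, 211/3]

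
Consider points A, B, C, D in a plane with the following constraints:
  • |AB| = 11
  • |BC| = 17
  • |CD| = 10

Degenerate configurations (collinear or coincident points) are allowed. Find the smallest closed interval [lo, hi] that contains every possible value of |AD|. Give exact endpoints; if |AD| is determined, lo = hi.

|AB| ∈ {11}
|BC| ∈ {17}
|CD| ∈ {10}
|AC| ∈ [6, 28]
|BD| ∈ [7, 27]
|AD| ∈ [0, 38]

|AD| ∈ [0, 38]  (≈ [0.0000, 38.0000])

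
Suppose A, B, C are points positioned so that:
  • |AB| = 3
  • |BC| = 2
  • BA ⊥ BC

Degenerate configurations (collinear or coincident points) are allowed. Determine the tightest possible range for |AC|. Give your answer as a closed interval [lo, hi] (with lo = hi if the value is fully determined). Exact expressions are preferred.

|AC| = √(13)  (≈ 3.6056)

|AB| ∈ {3}
|BC| ∈ {2}
|AC| ∈ {√(13)}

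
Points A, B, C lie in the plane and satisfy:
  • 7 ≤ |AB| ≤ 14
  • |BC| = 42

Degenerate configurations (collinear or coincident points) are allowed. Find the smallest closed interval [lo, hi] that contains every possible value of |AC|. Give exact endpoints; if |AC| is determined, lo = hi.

|AC| ∈ [28, 56]  (≈ [28.0000, 56.0000])

|AB| ∈ [7, 14]
|BC| ∈ {42}
|AC| ∈ [28, 56]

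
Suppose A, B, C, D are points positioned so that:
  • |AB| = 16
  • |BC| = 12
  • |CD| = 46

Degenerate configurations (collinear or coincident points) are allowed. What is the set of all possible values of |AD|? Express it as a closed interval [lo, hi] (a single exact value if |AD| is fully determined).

|AB| ∈ {16}
|BC| ∈ {12}
|CD| ∈ {46}
|AC| ∈ [4, 28]
|BD| ∈ [34, 58]
|AD| ∈ [18, 74]

|AD| ∈ [18, 74]  (≈ [18.0000, 74.0000])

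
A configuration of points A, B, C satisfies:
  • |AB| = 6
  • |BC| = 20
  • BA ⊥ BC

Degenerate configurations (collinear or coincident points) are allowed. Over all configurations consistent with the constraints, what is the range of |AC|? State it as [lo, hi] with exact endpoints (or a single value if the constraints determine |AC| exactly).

|AC| = 2·√(109)  (≈ 20.8806)

|AB| ∈ {6}
|BC| ∈ {20}
|AC| ∈ {2·√(109)}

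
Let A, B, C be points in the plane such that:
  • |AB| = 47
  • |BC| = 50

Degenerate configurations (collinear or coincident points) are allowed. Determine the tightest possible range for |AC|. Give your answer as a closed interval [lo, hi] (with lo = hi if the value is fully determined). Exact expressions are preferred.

|AC| ∈ [3, 97]  (≈ [3.0000, 97.0000])

|AB| ∈ {47}
|BC| ∈ {50}
|AC| ∈ [3, 97]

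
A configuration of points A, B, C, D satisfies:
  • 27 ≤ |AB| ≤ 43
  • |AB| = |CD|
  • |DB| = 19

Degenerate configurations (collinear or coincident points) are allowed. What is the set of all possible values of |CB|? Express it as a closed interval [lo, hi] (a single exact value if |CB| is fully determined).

|AB| ∈ [27, 43]
|BD| ∈ {19}
|CD| ∈ [27, 43]
|AD| ∈ [8, 62]
|BC| ∈ [8, 62]
|AC| ∈ [0, 105]

|CB| ∈ [8, 62]  (≈ [8.0000, 62.0000])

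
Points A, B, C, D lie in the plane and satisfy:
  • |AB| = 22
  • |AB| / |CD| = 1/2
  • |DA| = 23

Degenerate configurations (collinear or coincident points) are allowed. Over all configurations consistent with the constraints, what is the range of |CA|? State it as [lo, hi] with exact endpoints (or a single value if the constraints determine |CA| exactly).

|AB| ∈ {22}
|AD| ∈ {23}
|CD| ∈ {44}
|BD| ∈ [1, 45]
|AC| ∈ [21, 67]
|BC| ∈ [0, 89]

|CA| ∈ [21, 67]  (≈ [21.0000, 67.0000])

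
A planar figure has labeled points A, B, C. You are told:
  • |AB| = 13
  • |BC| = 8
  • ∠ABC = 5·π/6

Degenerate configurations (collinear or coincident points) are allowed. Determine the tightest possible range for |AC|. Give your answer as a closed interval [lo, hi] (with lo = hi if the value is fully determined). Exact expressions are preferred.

|AB| ∈ {13}
|BC| ∈ {8}
|AC| ∈ {√(104·√(3) + 233)}

|AC| = √(104·√(3) + 233)  (≈ 20.3257)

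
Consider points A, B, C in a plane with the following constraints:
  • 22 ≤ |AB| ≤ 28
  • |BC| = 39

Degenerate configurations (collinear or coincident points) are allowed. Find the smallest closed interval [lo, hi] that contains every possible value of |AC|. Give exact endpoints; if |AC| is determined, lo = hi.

|AB| ∈ [22, 28]
|BC| ∈ {39}
|AC| ∈ [11, 67]

|AC| ∈ [11, 67]  (≈ [11.0000, 67.0000])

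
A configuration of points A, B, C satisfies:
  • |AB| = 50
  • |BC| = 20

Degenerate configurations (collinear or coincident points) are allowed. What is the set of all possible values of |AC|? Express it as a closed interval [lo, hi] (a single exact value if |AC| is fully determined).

|AC| ∈ [30, 70]  (≈ [30.0000, 70.0000])

|AB| ∈ {50}
|BC| ∈ {20}
|AC| ∈ [30, 70]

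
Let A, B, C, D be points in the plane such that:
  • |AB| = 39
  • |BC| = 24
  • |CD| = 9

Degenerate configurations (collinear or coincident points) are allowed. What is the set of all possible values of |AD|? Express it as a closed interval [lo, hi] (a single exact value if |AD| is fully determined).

|AB| ∈ {39}
|BC| ∈ {24}
|CD| ∈ {9}
|AC| ∈ [15, 63]
|BD| ∈ [15, 33]
|AD| ∈ [6, 72]

|AD| ∈ [6, 72]  (≈ [6.0000, 72.0000])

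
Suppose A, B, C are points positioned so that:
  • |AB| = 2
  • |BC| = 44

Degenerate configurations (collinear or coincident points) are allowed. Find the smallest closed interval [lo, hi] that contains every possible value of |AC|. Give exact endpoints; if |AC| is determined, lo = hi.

|AC| ∈ [42, 46]  (≈ [42.0000, 46.0000])

|AB| ∈ {2}
|BC| ∈ {44}
|AC| ∈ [42, 46]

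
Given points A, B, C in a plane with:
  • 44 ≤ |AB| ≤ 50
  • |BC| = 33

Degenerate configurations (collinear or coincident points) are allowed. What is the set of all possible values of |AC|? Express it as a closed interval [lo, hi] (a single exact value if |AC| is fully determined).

|AC| ∈ [11, 83]  (≈ [11.0000, 83.0000])

|AB| ∈ [44, 50]
|BC| ∈ {33}
|AC| ∈ [11, 83]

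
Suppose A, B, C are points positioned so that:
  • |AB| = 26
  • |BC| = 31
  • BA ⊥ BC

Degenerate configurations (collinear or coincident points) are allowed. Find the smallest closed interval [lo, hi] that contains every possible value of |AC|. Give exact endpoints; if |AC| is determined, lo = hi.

|AC| = √(1637)  (≈ 40.4599)

|AB| ∈ {26}
|BC| ∈ {31}
|AC| ∈ {√(1637)}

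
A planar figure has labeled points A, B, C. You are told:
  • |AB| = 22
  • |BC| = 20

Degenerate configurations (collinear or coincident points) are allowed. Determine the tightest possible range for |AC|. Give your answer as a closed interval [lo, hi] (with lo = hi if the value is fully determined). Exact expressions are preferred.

|AC| ∈ [2, 42]  (≈ [2.0000, 42.0000])

|AB| ∈ {22}
|BC| ∈ {20}
|AC| ∈ [2, 42]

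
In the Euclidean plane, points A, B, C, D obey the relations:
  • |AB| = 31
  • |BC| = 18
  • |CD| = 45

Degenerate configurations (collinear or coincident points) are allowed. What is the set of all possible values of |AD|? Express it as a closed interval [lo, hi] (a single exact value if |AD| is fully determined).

|AB| ∈ {31}
|BC| ∈ {18}
|CD| ∈ {45}
|AC| ∈ [13, 49]
|BD| ∈ [27, 63]
|AD| ∈ [0, 94]

|AD| ∈ [0, 94]  (≈ [0.0000, 94.0000])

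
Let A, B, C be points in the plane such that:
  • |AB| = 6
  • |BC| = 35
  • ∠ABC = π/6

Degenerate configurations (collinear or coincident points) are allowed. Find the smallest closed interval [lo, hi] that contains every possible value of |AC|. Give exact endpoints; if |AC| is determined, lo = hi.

|AC| = √(1261 - 210·√(3))  (≈ 29.9545)

|AB| ∈ {6}
|BC| ∈ {35}
|AC| ∈ {√(1261 - 210·√(3))}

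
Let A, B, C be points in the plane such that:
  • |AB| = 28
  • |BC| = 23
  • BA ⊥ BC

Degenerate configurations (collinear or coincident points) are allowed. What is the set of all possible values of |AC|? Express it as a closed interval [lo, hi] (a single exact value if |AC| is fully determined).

|AB| ∈ {28}
|BC| ∈ {23}
|AC| ∈ {√(1313)}

|AC| = √(1313)  (≈ 36.2353)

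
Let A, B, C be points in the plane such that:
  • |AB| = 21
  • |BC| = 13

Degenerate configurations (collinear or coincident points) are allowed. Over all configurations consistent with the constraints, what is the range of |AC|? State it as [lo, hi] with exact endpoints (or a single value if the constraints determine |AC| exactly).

|AC| ∈ [8, 34]  (≈ [8.0000, 34.0000])

|AB| ∈ {21}
|BC| ∈ {13}
|AC| ∈ [8, 34]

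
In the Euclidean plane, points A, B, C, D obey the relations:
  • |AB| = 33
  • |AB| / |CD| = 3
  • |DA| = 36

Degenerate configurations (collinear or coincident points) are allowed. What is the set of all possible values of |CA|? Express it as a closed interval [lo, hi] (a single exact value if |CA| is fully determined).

|CA| ∈ [25, 47]  (≈ [25.0000, 47.0000])

|AB| ∈ {33}
|AD| ∈ {36}
|CD| ∈ {11}
|BD| ∈ [3, 69]
|AC| ∈ [25, 47]
|BC| ∈ [0, 80]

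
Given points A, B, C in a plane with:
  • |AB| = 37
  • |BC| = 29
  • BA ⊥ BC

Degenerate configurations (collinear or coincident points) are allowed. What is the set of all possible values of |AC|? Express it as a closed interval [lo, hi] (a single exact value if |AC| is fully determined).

|AC| = √(2210)  (≈ 47.0106)

|AB| ∈ {37}
|BC| ∈ {29}
|AC| ∈ {√(2210)}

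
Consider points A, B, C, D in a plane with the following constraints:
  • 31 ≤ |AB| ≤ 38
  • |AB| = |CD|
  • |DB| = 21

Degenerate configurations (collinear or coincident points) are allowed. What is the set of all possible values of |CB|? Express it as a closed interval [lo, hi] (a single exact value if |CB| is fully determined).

|CB| ∈ [10, 59]  (≈ [10.0000, 59.0000])

|AB| ∈ [31, 38]
|BD| ∈ {21}
|CD| ∈ [31, 38]
|AD| ∈ [10, 59]
|BC| ∈ [10, 59]
|AC| ∈ [0, 97]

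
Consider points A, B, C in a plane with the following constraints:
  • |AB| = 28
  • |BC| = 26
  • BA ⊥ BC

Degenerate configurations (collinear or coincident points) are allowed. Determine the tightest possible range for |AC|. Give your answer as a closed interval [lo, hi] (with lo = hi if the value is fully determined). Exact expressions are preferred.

|AB| ∈ {28}
|BC| ∈ {26}
|AC| ∈ {2·√(365)}

|AC| = 2·√(365)  (≈ 38.2099)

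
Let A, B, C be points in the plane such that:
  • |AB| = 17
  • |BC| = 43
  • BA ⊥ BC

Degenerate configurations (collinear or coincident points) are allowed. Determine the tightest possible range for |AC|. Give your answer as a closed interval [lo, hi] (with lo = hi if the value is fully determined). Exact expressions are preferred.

|AC| = √(2138)  (≈ 46.2385)

|AB| ∈ {17}
|BC| ∈ {43}
|AC| ∈ {√(2138)}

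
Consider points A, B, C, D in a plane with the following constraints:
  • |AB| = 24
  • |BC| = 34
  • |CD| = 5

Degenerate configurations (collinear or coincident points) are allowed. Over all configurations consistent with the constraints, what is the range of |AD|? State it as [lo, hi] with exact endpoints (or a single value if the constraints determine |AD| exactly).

|AD| ∈ [5, 63]  (≈ [5.0000, 63.0000])

|AB| ∈ {24}
|BC| ∈ {34}
|CD| ∈ {5}
|AC| ∈ [10, 58]
|BD| ∈ [29, 39]
|AD| ∈ [5, 63]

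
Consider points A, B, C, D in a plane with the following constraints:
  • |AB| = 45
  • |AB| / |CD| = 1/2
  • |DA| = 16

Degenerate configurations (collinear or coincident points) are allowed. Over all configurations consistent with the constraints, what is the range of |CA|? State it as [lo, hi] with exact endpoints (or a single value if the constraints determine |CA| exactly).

|CA| ∈ [74, 106]  (≈ [74.0000, 106.0000])

|AB| ∈ {45}
|AD| ∈ {16}
|CD| ∈ {90}
|BD| ∈ [29, 61]
|AC| ∈ [74, 106]
|BC| ∈ [29, 151]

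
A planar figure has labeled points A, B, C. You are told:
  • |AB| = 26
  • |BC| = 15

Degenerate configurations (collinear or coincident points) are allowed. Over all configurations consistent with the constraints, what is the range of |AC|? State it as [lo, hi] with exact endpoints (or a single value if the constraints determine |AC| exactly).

|AC| ∈ [11, 41]  (≈ [11.0000, 41.0000])

|AB| ∈ {26}
|BC| ∈ {15}
|AC| ∈ [11, 41]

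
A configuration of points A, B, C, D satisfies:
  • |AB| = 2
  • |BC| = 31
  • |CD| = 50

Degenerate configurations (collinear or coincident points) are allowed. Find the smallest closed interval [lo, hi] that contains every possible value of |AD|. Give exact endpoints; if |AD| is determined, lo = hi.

|AD| ∈ [17, 83]  (≈ [17.0000, 83.0000])

|AB| ∈ {2}
|BC| ∈ {31}
|CD| ∈ {50}
|AC| ∈ [29, 33]
|BD| ∈ [19, 81]
|AD| ∈ [17, 83]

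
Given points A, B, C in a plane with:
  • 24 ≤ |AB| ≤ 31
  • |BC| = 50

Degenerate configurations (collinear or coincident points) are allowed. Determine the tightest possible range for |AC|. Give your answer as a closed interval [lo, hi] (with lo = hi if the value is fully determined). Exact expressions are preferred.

|AB| ∈ [24, 31]
|BC| ∈ {50}
|AC| ∈ [19, 81]

|AC| ∈ [19, 81]  (≈ [19.0000, 81.0000])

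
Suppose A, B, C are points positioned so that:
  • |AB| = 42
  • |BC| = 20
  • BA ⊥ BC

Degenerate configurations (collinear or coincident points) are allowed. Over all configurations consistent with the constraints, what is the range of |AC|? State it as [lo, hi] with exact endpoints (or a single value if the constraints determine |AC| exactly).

|AC| = 2·√(541)  (≈ 46.5188)

|AB| ∈ {42}
|BC| ∈ {20}
|AC| ∈ {2·√(541)}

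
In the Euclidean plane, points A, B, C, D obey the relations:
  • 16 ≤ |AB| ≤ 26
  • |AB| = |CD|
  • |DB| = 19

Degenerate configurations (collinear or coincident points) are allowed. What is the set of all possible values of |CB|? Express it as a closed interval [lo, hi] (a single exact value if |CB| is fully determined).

|AB| ∈ [16, 26]
|BD| ∈ {19}
|CD| ∈ [16, 26]
|AD| ∈ [0, 45]
|BC| ∈ [0, 45]
|AC| ∈ [0, 71]

|CB| ∈ [0, 45]  (≈ [0.0000, 45.0000])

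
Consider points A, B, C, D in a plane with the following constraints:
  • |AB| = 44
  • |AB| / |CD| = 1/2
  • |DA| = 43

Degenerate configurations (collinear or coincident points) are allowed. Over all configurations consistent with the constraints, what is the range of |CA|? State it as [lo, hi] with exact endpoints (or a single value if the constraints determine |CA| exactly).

|AB| ∈ {44}
|AD| ∈ {43}
|CD| ∈ {88}
|BD| ∈ [1, 87]
|AC| ∈ [45, 131]
|BC| ∈ [1, 175]

|CA| ∈ [45, 131]  (≈ [45.0000, 131.0000])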